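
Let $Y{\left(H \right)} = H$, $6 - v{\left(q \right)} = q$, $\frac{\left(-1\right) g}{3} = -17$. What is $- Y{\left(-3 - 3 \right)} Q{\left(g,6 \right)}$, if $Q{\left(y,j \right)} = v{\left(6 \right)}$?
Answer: $0$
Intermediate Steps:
$g = 51$ ($g = \left(-3\right) \left(-17\right) = 51$)
$v{\left(q \right)} = 6 - q$
$Q{\left(y,j \right)} = 0$ ($Q{\left(y,j \right)} = 6 - 6 = 0$)
$- Y{\left(-3 - 3 \right)} Q{\left(g,6 \right)} = - \left(-3 - 3\right) 0 = - \left(-6\right) 0 = \left(-1\right) 0 = 0$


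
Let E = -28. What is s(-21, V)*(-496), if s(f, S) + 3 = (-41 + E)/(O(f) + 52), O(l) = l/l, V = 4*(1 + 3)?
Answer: 113088/53 ≈ 2133.7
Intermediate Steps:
V = 16 (V = 4*4 = 16)
O(l) = 1
s(f, S) = -228/53 (s(f, S) = -3 + (-41 - 28)/(1 + 52) = -3 - 69/53 = -228/53)
s(-21, V)*(-496) = -228/53*(-496) = 113088/53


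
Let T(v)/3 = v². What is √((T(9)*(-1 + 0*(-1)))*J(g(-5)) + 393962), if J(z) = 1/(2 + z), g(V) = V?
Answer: √394043 ≈ 627.73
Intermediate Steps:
T(v) = 3*v²
√((T(9)*(-1 + 0*(-1)))*J(g(-5)) + 393962) = √(((3*9²)*(-1 + 0*(-1)))/(2 - 5) + 393962) = √(((3*81)*(-1 + 0))/(-3) + 393962) = √((243*(-1))*(-⅓) + 393962) = √(-243*(-⅓) + 393962) = √(81 + 393962) = √394043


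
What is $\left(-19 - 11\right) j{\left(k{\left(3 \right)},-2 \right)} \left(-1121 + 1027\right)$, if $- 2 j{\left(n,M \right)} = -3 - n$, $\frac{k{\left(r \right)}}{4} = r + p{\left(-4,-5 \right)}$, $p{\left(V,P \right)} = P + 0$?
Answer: $-7050$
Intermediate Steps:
$p{\left(V,P \right)} = P$
$k{\left(r \right)} = -20 + 4 r$ ($k{\left(r \right)} = 4 \left(r - 5\right) = 4 \left(-5 + r\right) = -20 + 4 r$)
$j{\left(n,M \right)} = \frac{3}{2} + \frac{n}{2}$ ($j{\left(n,M \right)} = - \frac{-3 - n}{2} = \frac{3}{2} + \frac{n}{2}$)
$\left(-19 - 11\right) j{\left(k{\left(3 \right)},-2 \right)} \left(-1121 + 1027\right) = \left(-19 - 11\right) \left(\frac{3}{2} + \frac{-20 + 4 \cdot 3}{2}\right) \left(-1121 + 1027\right) = - 30 \left(\frac{3}{2} + \frac{-20 + 12}{2}\right) \left(-94\right) = - 30 \left(\frac{3}{2} + \frac{1}{2} \left(-8\right)\right) \left(-94\right) = - 30 \left(\frac{3}{2} - 4\right) \left(-94\right) = \left(-30\right) \left(- \frac{5}{2}\right) \left(-94\right) = 75 \left(-94\right) = -7050$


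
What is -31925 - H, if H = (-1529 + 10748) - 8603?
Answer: -32541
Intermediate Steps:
H = 616 (H = 9219 - 8603 = 616)
-31925 - H = -31925 - 1*616 = -31925 - 616 = -32541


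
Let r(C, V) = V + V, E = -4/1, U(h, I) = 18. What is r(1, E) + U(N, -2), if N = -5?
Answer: 10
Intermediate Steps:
E = -4 (E = -4*1 = -4)
r(C, V) = 2*V
r(1, E) + U(N, -2) = 2*(-4) + 18 = -8 + 18 = 10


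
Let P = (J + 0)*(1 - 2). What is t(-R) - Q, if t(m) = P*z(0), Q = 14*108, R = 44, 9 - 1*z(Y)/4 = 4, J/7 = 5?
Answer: -2212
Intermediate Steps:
J = 35 (J = 7*5 = 35)
z(Y) = 20 (z(Y) = 36 - 4*4 = 36 - 16 = 20)
P = -35 (P = (35 + 0)*(1 - 2) = 35*(-1) = -35)
Q = 1512
t(m) = -700 (t(m) = -35*20 = -700)
t(-R) - Q = -700 - 1*1512 = -700 - 1512 = -2212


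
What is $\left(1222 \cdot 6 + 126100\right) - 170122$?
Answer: $-36690$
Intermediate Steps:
$\left(1222 \cdot 6 + 126100\right) - 170122 = \left(7332 + 126100\right) - 170122 = 133432 - 170122 = -36690$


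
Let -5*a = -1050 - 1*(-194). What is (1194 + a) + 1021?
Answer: 11931/5 ≈ 2386.2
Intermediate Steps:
a = 856/5 (a = -(-1050 - 1*(-194))/5 = -(-1050 + 194)/5 = -⅕*(-856) = 856/5 ≈ 171.20)
(1194 + a) + 1021 = (1194 + 856/5) + 1021 = 6826/5 + 1021 = 11931/5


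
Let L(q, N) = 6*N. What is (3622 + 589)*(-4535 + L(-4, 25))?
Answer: -18465235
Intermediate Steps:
(3622 + 589)*(-4535 + L(-4, 25)) = (3622 + 589)*(-4535 + 6*25) = 4211*(-4535 + 150) = 4211*(-4385) = -18465235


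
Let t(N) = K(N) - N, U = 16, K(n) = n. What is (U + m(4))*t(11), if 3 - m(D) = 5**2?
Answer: 0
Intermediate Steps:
m(D) = -22 (m(D) = 3 - 1*5**2 = 3 - 1*25 = 3 - 25 = -22)
t(N) = 0 (t(N) = N - N = 0)
(U + m(4))*t(11) = (16 - 22)*0 = -6*0 = 0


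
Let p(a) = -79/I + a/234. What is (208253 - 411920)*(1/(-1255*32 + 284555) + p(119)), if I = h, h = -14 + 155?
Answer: 349627738999/33183410 ≈ 10536.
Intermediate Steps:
h = 141
I = 141
p(a) = -79/141 + a/234
(208253 - 411920)*(1/(-1255*32 + 284555) + p(119)) = (208253 - 411920)*(1/(-1255*32 + 284555) + (-79/141 + (1/234)*119)) = -203667*(1/(-40160 + 284555) + (-79/141 + 119/234)) = -203667*(1/244395 - 569/10998) = -203667*(-5149991/99550230) = 349627738999/33183410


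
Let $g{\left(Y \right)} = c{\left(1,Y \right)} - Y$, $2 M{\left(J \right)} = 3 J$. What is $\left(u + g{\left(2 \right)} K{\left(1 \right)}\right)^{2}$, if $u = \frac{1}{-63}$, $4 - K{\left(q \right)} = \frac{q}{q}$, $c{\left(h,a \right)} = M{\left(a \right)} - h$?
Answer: $\frac{1}{3969} \approx 0.00025195$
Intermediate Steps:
$M{\left(J \right)} = \frac{3 J}{2}$
$c{\left(h,a \right)} = - h + \frac{3 a}{2}$ ($c{\left(h,a \right)} = \frac{3 a}{2} - h = - h + \frac{3 a}{2}$)
$K{\left(q \right)} = 3$ ($K{\left(q \right)} = 4 - \frac{q}{q} = 4 - 1 = 3$)
$u = - \frac{1}{63} \approx -0.015873$
$g{\left(Y \right)} = -1 + \frac{Y}{2}$ ($g{\left(Y \right)} = \left(\left(-1\right) 1 + \frac{3 Y}{2}\right) - Y = \left(-1 + \frac{3 Y}{2}\right) - Y = -1 + \frac{Y}{2}$)
$\left(u + g{\left(2 \right)} K{\left(1 \right)}\right)^{2} = \left(- \frac{1}{63} + \left(-1 + \frac{1}{2} \cdot 2\right) 3\right)^{2} = \left(- \frac{1}{63} + \left(-1 + 1\right) 3\right)^{2} = \left(- \frac{1}{63} + 0 \cdot 3\right)^{2} = \left(- \frac{1}{63} + 0\right)^{2} = \left(- \frac{1}{63}\right)^{2} = \frac{1}{3969}$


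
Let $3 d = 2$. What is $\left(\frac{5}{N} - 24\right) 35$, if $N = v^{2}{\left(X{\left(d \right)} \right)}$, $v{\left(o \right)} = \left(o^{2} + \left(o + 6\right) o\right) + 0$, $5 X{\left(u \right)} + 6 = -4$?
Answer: $- \frac{13265}{16} \approx -829.06$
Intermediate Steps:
$d = \frac{2}{3}$ ($d = \frac{1}{3} \cdot 2 = \frac{2}{3} \approx 0.66667$)
$X{\left(u \right)} = -2$ ($X{\left(u \right)} = - \frac{6}{5} + \frac{1}{5} \left(-4\right) = - \frac{6}{5} - \frac{4}{5} = -2$)
$v{\left(o \right)} = o^{2} + o \left(6 + o\right)$ ($v{\left(o \right)} = \left(o^{2} + \left(6 + o\right) o\right) + 0 = \left(o^{2} + o \left(6 + o\right)\right) + 0 = o^{2} + o \left(6 + o\right)$)
$N = 16$ ($N = \left(2 \left(-2\right) \left(3 - 2\right)\right)^{2} = \left(2 \left(-2\right) 1\right)^{2} = \left(-4\right)^{2} = 16$)
$\left(\frac{5}{N} - 24\right) 35 = \left(\frac{5}{16} - 24\right) 35 = \left(- \frac{379}{16}\right) 35 = - \frac{13265}{16}$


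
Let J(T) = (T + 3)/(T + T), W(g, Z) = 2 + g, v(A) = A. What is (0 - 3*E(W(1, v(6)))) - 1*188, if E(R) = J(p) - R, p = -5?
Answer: -898/5 ≈ -179.60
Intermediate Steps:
J(T) = (3 + T)/(2*T) (J(T) = (3 + T)/((2*T)) = (3 + T)*(1/(2*T)) = (3 + T)/(2*T))
E(R) = ⅕ - R (E(R) = (½)*(3 - 5)/(-5) - R = (½)*(-⅕)*(-2) - R = ⅕ - R)
(0 - 3*E(W(1, v(6)))) - 1*188 = (0 - 3*(⅕ - (2 + 1))) - 1*188 = (0 - 3*(⅕ - 1*3)) - 188 = (0 - 3*(⅕ - 3)) - 188 = (0 - 3*(-14/5)) - 188 = (0 + 42/5) - 188 = 42/5 - 188 = -898/5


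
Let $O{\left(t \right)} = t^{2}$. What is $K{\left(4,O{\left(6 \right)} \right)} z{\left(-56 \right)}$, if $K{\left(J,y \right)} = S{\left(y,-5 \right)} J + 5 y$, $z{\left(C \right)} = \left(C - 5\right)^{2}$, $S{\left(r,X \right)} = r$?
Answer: $1205604$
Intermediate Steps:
$z{\left(C \right)} = \left(-5 + C\right)^{2}$
$K{\left(J,y \right)} = 5 y + J y$ ($K{\left(J,y \right)} = y J + 5 y = J y + 5 y = 5 y + J y$)
$K{\left(4,O{\left(6 \right)} \right)} z{\left(-56 \right)} = 6^{2} \left(5 + 4\right) \left(-5 - 56\right)^{2} = 36 \cdot 9 \left(-61\right)^{2} = 324 \cdot 3721 = 1205604$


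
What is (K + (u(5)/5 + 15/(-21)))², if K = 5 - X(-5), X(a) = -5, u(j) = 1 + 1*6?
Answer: 139876/1225 ≈ 114.18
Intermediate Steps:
u(j) = 7 (u(j) = 1 + 6 = 7)
K = 10 (K = 5 - 1*(-5) = 5 + 5 = 10)
(K + (u(5)/5 + 15/(-21)))² = (10 + (7/5 + 15/(-21)))² = (10 + (7*(⅕) + 15*(-1/21)))² = (10 + (7/5 - 5/7))² = (10 + 24/35)² = (374/35)² = 139876/1225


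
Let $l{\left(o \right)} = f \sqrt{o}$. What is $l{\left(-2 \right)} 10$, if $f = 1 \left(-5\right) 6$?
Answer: $- 300 i \sqrt{2} \approx - 424.26 i$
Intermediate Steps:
$f = -30$ ($f = \left(-5\right) 6 = -30$)
$l{\left(o \right)} = - 30 \sqrt{o}$
$l{\left(-2 \right)} 10 = - 30 \sqrt{-2} \cdot 10 = - 30 i \sqrt{2} \cdot 10 = - 300 i \sqrt{2}$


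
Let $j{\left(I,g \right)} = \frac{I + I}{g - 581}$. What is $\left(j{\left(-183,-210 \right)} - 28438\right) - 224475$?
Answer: $- \frac{200053817}{791} \approx -2.5291 \cdot 10^{5}$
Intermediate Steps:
$j{\left(I,g \right)} = \frac{2 I}{-581 + g}$
$\left(j{\left(-183,-210 \right)} - 28438\right) - 224475 = \left(2 \left(-183\right) \frac{1}{-581 - 210} - 28438\right) - 224475 = \left(2 \left(-183\right) \frac{1}{-791} - 28438\right) - 224475 = \left(2 \left(-183\right) \left(- \frac{1}{791}\right) - 28438\right) - 224475 = \left(\frac{366}{791} - 28438\right) - 224475 = - \frac{22494092}{791} - 224475 = - \frac{200053817}{791}$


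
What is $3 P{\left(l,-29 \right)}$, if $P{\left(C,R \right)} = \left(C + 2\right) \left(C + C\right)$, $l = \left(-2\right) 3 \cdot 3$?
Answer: $1728$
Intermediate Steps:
$l = -18$ ($l = \left(-6\right) 3 = -18$)
$P{\left(C,R \right)} = 2 C \left(2 + C\right)$ ($P{\left(C,R \right)} = \left(2 + C\right) 2 C = 2 C \left(2 + C\right)$)
$3 P{\left(l,-29 \right)} = 3 \cdot 2 \left(-18\right) \left(2 - 18\right) = 3 \cdot 2 \left(-18\right) \left(-16\right) = 3 \cdot 576 = 1728$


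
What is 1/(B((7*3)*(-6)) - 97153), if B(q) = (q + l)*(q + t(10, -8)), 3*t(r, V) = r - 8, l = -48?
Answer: -1/75345 ≈ -1.3272e-5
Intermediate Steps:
t(r, V) = -8/3 + r/3 (t(r, V) = (r - 8)/3 = (-8 + r)/3 = -8/3 + r/3)
B(q) = (-48 + q)*(⅔ + q) (B(q) = (q - 48)*(q + (-8/3 + (⅓)*10)) = (-48 + q)*(q + (-8/3 + 10/3)) = (-48 + q)*(q + ⅔) = (-48 + q)*(⅔ + q))
1/(B((7*3)*(-6)) - 97153) = 1/((-32 + ((7*3)*(-6))² - 142*7*3*(-6)/3) - 97153) = 1/((-32 + (21*(-6))² - 994*(-6)) - 97153) = 1/((-32 + (-126)² - 142/3*(-126)) - 97153) = 1/((-32 + 15876 + 5964) - 97153) = 1/(21808 - 97153) = 1/(-75345) = -1/75345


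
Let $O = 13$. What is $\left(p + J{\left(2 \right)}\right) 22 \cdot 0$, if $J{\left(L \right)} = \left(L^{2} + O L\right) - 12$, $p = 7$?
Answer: $0$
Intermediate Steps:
$J{\left(L \right)} = -12 + L^{2} + 13 L$ ($J{\left(L \right)} = \left(L^{2} + 13 L\right) - 12 = -12 + L^{2} + 13 L$)
$\left(p + J{\left(2 \right)}\right) 22 \cdot 0 = \left(7 + \left(-12 + 2^{2} + 13 \cdot 2\right)\right) 22 \cdot 0 = \left(7 + \left(-12 + 4 + 26\right)\right) 0 = \left(7 + 18\right) 0 = 25 \cdot 0 = 0$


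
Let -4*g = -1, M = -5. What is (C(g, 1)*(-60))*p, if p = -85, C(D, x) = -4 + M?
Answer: -45900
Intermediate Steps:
g = ¼ (g = -¼*(-1) = ¼ ≈ 0.25000)
C(D, x) = -9 (C(D, x) = -4 - 5 = -9)
(C(g, 1)*(-60))*p = -9*(-60)*(-85) = 540*(-85) = -45900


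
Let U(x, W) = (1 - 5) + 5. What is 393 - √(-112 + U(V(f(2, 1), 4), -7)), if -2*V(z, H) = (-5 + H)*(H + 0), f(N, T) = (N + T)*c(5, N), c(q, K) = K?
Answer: 393 - I*√111 ≈ 393.0 - 10.536*I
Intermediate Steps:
f(N, T) = N*(N + T) (f(N, T) = (N + T)*N = N*(N + T))
V(z, H) = -H*(-5 + H)/2 (V(z, H) = -(-5 + H)*(H + 0)/2 = -(-5 + H)*H/2 = -H*(-5 + H)/2)
U(x, W) = 1 (U(x, W) = -4 + 5 = 1)
393 - √(-112 + U(V(f(2, 1), 4), -7)) = 393 - √(-112 + 1) = 393 - √(-111) = 393 - I*√111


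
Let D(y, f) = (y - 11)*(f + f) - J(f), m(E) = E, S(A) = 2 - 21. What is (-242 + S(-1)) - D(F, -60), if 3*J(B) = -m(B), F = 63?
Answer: 5999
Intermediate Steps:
S(A) = -19
J(B) = -B/3 (J(B) = (-B)/3 = -B/3)
D(y, f) = f/3 + 2*f*(-11 + y) (D(y, f) = (y - 11)*(f + f) - (-1)*f/3 = (-11 + y)*(2*f) + f/3 = 2*f*(-11 + y) + f/3 = f/3 + 2*f*(-11 + y))
(-242 + S(-1)) - D(F, -60) = (-242 - 19) - (-60)*(-65 + 6*63)/3 = -261 - (-60)*(-65 + 378)/3 = -261 - (-60)*313/3 = -261 - 1*(-6260) = -261 + 6260 = 5999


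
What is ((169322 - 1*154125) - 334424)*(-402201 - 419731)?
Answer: 262382886564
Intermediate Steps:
((169322 - 1*154125) - 334424)*(-402201 - 419731) = ((169322 - 154125) - 334424)*(-821932) = (15197 - 334424)*(-821932) = -319227*(-821932) = 262382886564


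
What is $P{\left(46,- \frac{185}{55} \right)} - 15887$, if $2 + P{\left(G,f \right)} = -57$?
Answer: $-15946$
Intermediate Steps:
$P{\left(G,f \right)} = -59$ ($P{\left(G,f \right)} = -2 - 57 = -59$)
$P{\left(46,- \frac{185}{55} \right)} - 15887 = -59 - 15887 = -15946$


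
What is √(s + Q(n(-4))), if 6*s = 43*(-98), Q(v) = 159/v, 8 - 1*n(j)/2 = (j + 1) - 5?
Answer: I*√401682/24 ≈ 26.408*I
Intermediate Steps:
n(j) = 24 - 2*j (n(j) = 16 - 2*((j + 1) - 5) = 16 - 2*((1 + j) - 5) = 16 - 2*(-4 + j) = 16 + (8 - 2*j) = 24 - 2*j)
s = -2107/3 (s = (43*(-98))/6 = (⅙)*(-4214) = -2107/3 ≈ -702.33)
√(s + Q(n(-4))) = √(-2107/3 + 159/(24 - 2*(-4))) = √(-2107/3 + 159/(24 + 8)) = √(-2107/3 + 159/32) = √(-66947/96) = I*√401682/24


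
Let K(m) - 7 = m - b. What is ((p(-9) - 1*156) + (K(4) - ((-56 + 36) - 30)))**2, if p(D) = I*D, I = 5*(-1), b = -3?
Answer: 2209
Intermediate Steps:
I = -5
p(D) = -5*D
K(m) = 10 + m (K(m) = 7 + (m - 1*(-3)) = 7 + (m + 3) = 7 + (3 + m) = 10 + m)
((p(-9) - 1*156) + (K(4) - ((-56 + 36) - 30)))**2 = ((-5*(-9) - 1*156) + ((10 + 4) - ((-56 + 36) - 30)))**2 = ((45 - 156) + (14 - (-20 - 30)))**2 = (-111 + (14 - 1*(-50)))**2 = (-111 + (14 + 50))**2 = (-111 + 64)**2 = (-47)**2 = 2209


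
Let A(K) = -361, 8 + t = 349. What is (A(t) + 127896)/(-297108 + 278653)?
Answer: -25507/3691 ≈ -6.9106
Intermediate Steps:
t = 341 (t = -8 + 349 = 341)
(A(t) + 127896)/(-297108 + 278653) = (-361 + 127896)/(-297108 + 278653) = 127535/(-18455) = 127535*(-1/18455) = -25507/3691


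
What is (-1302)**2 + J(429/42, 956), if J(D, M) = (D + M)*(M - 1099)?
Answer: 21798495/14 ≈ 1.5570e+6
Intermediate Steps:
J(D, M) = (-1099 + M)*(D + M) (J(D, M) = (D + M)*(-1099 + M) = (-1099 + M)*(D + M))
(-1302)**2 + J(429/42, 956) = (-1302)**2 + (956**2 - 471471/42 - 1099*956 + (429/42)*956) = 1695204 + (913936 - 471471/42 - 1050644 + (429*(1/42))*956) = 1695204 + (913936 - 1099*143/14 - 1050644 + (143/14)*956) = 1695204 + (913936 - 22451/2 - 1050644 + 68354/7) = 1695204 - 1934361/14 = 21798495/14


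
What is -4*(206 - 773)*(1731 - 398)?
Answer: 3023244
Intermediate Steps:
-4*(206 - 773)*(1731 - 398) = -(-2268)*1333 = -4*(-755811) = 3023244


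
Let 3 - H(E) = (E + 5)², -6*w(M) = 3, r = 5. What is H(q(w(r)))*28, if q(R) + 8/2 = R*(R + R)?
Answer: 21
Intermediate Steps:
w(M) = -½ (w(M) = -⅙*3 = -½)
q(R) = -4 + 2*R² (q(R) = -4 + R*(R + R) = -4 + R*(2*R) = -4 + 2*R²)
H(E) = 3 - (5 + E)² (H(E) = 3 - (E + 5)² = 3 - (5 + E)²)
H(q(w(r)))*28 = (3 - (5 + (-4 + 2*(-½)²))²)*28 = (3 - (5 + (-4 + 2*(¼)))²)*28 = (3 - (5 + (-4 + ½))²)*28 = (3 - (5 - 7/2)²)*28 = (3 - (3/2)²)*28 = (3 - 1*9/4)*28 = (3 - 9/4)*28 = (¾)*28 = 21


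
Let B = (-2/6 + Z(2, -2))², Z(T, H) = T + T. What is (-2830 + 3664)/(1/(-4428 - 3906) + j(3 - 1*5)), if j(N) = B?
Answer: 6950556/112045 ≈ 62.034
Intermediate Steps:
Z(T, H) = 2*T
B = 121/9 (B = (-2/6 + 2*2)² = (-2*⅙ + 4)² = (-⅓ + 4)² = (11/3)² = 121/9 ≈ 13.444)
j(N) = 121/9
(-2830 + 3664)/(1/(-4428 - 3906) + j(3 - 1*5)) = (-2830 + 3664)/(1/(-4428 - 3906) + 121/9) = 834/(1/(-8334) + 121/9) = 834/(-1/8334 + 121/9) = 834/(112045/8334) = 834*(8334/112045) = 6950556/112045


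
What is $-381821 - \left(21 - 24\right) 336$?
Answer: $-380813$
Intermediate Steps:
$-381821 - \left(21 - 24\right) 336 = -381821 - \left(-3\right) 336 = -381821 - -1008 = -381821 + 1008 = -380813$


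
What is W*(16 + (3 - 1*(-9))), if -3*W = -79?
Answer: 2212/3 ≈ 737.33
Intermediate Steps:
W = 79/3 (W = -⅓*(-79) = 79/3 ≈ 26.333)
W*(16 + (3 - 1*(-9))) = 79*(16 + (3 - 1*(-9)))/3 = 79*(16 + (3 + 9))/3 = 79*(16 + 12)/3 = (79/3)*28 = 2212/3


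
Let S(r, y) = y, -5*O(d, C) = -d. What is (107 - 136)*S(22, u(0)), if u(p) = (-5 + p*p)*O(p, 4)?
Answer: 0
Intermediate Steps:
O(d, C) = d/5 (O(d, C) = -(-1)*d/5 = d/5)
u(p) = p*(-5 + p**2)/5 (u(p) = (-5 + p*p)*(p/5) = (-5 + p**2)*(p/5) = p*(-5 + p**2)/5)
(107 - 136)*S(22, u(0)) = (107 - 136)*(-1*0 + (1/5)*0**3) = -29*(0 + (1/5)*0) = -29*(0 + 0) = -29*0 = 0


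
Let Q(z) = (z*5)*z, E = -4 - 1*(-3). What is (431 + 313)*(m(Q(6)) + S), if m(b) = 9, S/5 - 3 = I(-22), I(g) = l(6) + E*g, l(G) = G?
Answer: 122016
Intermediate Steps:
E = -1 (E = -4 + 3 = -1)
I(g) = 6 - g
Q(z) = 5*z**2 (Q(z) = (5*z)*z = 5*z**2)
S = 155 (S = 15 + 5*(6 - 1*(-22)) = 15 + 5*(6 + 22) = 15 + 5*28 = 15 + 140 = 155)
(431 + 313)*(m(Q(6)) + S) = (431 + 313)*(9 + 155) = 744*164 = 122016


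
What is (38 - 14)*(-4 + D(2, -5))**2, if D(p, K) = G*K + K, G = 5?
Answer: 27744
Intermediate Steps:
D(p, K) = 6*K (D(p, K) = 5*K + K = 6*K)
(38 - 14)*(-4 + D(2, -5))**2 = (38 - 14)*(-4 + 6*(-5))**2 = 24*(-4 - 30)**2 = 24*(-34)**2 = 24*1156 = 27744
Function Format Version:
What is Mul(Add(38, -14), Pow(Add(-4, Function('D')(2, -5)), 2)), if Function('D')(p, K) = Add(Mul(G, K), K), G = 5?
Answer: 27744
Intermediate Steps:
Function('D')(p, K) = Mul(6, K) (Function('D')(p, K) = Add(Mul(5, K), K) = Mul(6, K))
Mul(Add(38, -14), Pow(Add(-4, Function('D')(2, -5)), 2)) = Mul(Add(38, -14), Pow(Add(-4, Mul(6, -5)), 2)) = Mul(24, Pow(Add(-4, -30), 2)) = Mul(24, Pow(-34, 2)) = Mul(24, 1156) = 27744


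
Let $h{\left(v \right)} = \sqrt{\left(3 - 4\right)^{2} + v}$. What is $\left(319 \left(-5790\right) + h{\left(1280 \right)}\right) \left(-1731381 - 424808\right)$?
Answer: $3982502644890 - 2156189 \sqrt{1281} \approx 3.9824 \cdot 10^{12}$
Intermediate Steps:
$h{\left(v \right)} = \sqrt{1 + v}$ ($h{\left(v \right)} = \sqrt{\left(-1\right)^{2} + v} = \sqrt{1 + v}$)
$\left(319 \left(-5790\right) + h{\left(1280 \right)}\right) \left(-1731381 - 424808\right) = \left(319 \left(-5790\right) + \sqrt{1 + 1280}\right) \left(-1731381 - 424808\right) = \left(-1847010 + \sqrt{1281}\right) \left(-2156189\right) = 3982502644890 - 2156189 \sqrt{1281}$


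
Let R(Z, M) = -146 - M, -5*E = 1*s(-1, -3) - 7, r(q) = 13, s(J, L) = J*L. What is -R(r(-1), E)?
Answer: 734/5 ≈ 146.80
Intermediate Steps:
E = ⅘ (E = -(1*(-1*(-3)) - 7)/5 = -(1*3 - 7)/5 = -(3 - 7)/5 = -⅕*(-4) = ⅘ ≈ 0.80000)
-R(r(-1), E) = -(-146 - 1*⅘) = -(-146 - ⅘) = -1*(-734/5) = 734/5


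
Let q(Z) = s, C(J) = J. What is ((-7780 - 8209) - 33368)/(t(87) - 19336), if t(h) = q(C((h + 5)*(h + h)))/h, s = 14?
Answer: 4294059/1682218 ≈ 2.5526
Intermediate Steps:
q(Z) = 14
t(h) = 14/h
((-7780 - 8209) - 33368)/(t(87) - 19336) = ((-7780 - 8209) - 33368)/(14/87 - 19336) = (-15989 - 33368)/(14*(1/87) - 19336) = -49357/(14/87 - 19336) = -49357/(-1682218/87) = -49357*(-87/1682218) = 4294059/1682218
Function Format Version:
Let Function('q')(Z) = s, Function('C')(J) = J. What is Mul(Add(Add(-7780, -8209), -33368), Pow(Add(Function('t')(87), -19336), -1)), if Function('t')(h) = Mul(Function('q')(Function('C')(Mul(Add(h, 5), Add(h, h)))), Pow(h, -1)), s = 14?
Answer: Rational(4294059, 1682218) ≈ 2.5526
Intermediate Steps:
Function('q')(Z) = 14
Function('t')(h) = Mul(14, Pow(h, -1))
Mul(Add(Add(-7780, -8209), -33368), Pow(Add(Function('t')(87), -19336), -1)) = Mul(Add(Add(-7780, -8209), -33368), Pow(Add(Mul(14, Pow(87, -1)), -19336), -1)) = Mul(Add(-15989, -33368), Pow(Add(Mul(14, Rational(1, 87)), -19336), -1)) = Mul(-49357, Pow(Add(Rational(14, 87), -19336), -1)) = Mul(-49357, Pow(Rational(-1682218, 87), -1)) = Mul(-49357, Rational(-87, 1682218)) = Rational(4294059, 1682218)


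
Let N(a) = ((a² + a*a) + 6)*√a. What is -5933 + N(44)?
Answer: -5933 + 7756*√11 ≈ 19791.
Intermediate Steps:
N(a) = √a*(6 + 2*a²) (N(a) = ((a² + a²) + 6)*√a = (2*a² + 6)*√a = (6 + 2*a²)*√a = √a*(6 + 2*a²))
-5933 + N(44) = -5933 + 2*√44*(3 + 44²) = -5933 + 2*(2*√11)*(3 + 1936) = -5933 + 2*(2*√11)*1939 = -5933 + 7756*√11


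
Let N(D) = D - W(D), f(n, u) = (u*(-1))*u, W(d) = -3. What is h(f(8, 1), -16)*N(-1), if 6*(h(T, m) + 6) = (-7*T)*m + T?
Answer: -149/3 ≈ -49.667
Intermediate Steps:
f(n, u) = -u² (f(n, u) = (-u)*u = -u²)
N(D) = 3 + D (N(D) = D - 1*(-3) = D + 3 = 3 + D)
h(T, m) = -6 + T/6 - 7*T*m/6 (h(T, m) = -6 + ((-7*T)*m + T)/6 = -6 + (-7*T*m + T)/6 = -6 + (T - 7*T*m)/6 = -6 + (T/6 - 7*T*m/6) = -6 + T/6 - 7*T*m/6)
h(f(8, 1), -16)*N(-1) = (-6 + (-1*1²)/6 - 7/6*(-1*1²)*(-16))*(3 - 1) = (-6 + (-1*1)/6 - 7/6*(-1*1)*(-16))*2 = (-6 + (⅙)*(-1) - 7/6*(-1)*(-16))*2 = (-6 - ⅙ - 56/3)*2 = -149/6*2 = -149/3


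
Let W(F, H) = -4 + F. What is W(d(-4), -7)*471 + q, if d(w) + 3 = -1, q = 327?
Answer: -3441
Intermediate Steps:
d(w) = -4 (d(w) = -3 - 1 = -4)
W(d(-4), -7)*471 + q = (-4 - 4)*471 + 327 = -8*471 + 327 = -3768 + 327 = -3441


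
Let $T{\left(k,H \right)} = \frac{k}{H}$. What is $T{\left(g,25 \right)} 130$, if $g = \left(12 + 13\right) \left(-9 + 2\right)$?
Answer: $-910$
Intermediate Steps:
$g = -175$ ($g = 25 \left(-7\right) = -175$)
$T{\left(g,25 \right)} 130 = - \frac{175}{25} \cdot 130 = \left(-175\right) \frac{1}{25} \cdot 130 = \left(-7\right) 130 = -910$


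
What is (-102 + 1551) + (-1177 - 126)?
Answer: 146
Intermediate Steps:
(-102 + 1551) + (-1177 - 126) = 1449 - 1303 = 146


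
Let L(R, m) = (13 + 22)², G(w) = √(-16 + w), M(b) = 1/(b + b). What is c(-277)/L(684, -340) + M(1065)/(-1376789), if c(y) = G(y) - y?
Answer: 162463855333/718477339650 + I*√293/1225 ≈ 0.22612 + 0.013973*I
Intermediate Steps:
M(b) = 1/(2*b)
L(R, m) = 1225 (L(R, m) = 35² = 1225)
c(y) = √(-16 + y) - y
c(-277)/L(684, -340) + M(1065)/(-1376789) = (√(-16 - 277) - 1*(-277))/1225 + ((½)/1065)/(-1376789) = (√(-293) + 277)*(1/1225) + ((½)*(1/1065))*(-1/1376789) = (I*√293 + 277)*(1/1225) + (1/2130)*(-1/1376789) = (277 + I*√293)*(1/1225) - 1/2932560570 = (277/1225 + I*√293/1225) - 1/2932560570 = 162463855333/718477339650 + I*√293/1225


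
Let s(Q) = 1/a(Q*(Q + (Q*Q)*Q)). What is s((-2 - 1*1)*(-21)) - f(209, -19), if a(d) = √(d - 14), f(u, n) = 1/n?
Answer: 1/19 + √3939229/7878458 ≈ 0.052884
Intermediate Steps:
a(d) = √(-14 + d)
s(Q) = (-14 + Q*(Q + Q³))^(-½) (s(Q) = 1/(√(-14 + Q*(Q + (Q*Q)*Q))) = 1/(√(-14 + Q*(Q + Q²*Q))) = 1/(√(-14 + Q*(Q + Q³))) = (-14 + Q*(Q + Q³))^(-½))
s((-2 - 1*1)*(-21)) - f(209, -19) = (-14 + ((-2 - 1*1)*(-21))² + ((-2 - 1*1)*(-21))⁴)^(-½) - 1/(-19) = (-14 + ((-2 - 1)*(-21))² + ((-2 - 1)*(-21))⁴)^(-½) - 1*(-1/19) = (-14 + (-3*(-21))² + (-3*(-21))⁴)^(-½) + 1/19 = (-14 + 63² + 63⁴)^(-½) + 1/19 = (-14 + 3969 + 15752961)^(-½) + 1/19 = 15756916^(-½) + 1/19 = √3939229/7878458 + 1/19 = 1/19 + √3939229/7878458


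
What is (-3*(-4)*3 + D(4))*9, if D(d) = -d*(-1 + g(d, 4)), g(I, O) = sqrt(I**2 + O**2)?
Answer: 360 - 144*sqrt(2) ≈ 156.35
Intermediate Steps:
D(d) = -d*(-1 + sqrt(16 + d**2)) (D(d) = -d*(-1 + sqrt(d**2 + 4**2)) = -d*(-1 + sqrt(d**2 + 16)) = -d*(-1 + sqrt(16 + d**2)))
(-3*(-4)*3 + D(4))*9 = (-3*(-4)*3 + 4*(1 - sqrt(16 + 4**2)))*9 = (12*3 + 4*(1 - sqrt(16 + 16)))*9 = (36 + 4*(1 - sqrt(32)))*9 = (36 + 4*(1 - 4*sqrt(2)))*9 = (36 + (4 - 16*sqrt(2)))*9 = (40 - 16*sqrt(2))*9 = 360 - 144*sqrt(2)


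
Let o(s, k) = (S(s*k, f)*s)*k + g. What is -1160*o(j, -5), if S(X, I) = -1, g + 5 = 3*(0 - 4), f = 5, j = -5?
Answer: 48720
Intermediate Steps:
g = -17 (g = -5 + 3*(0 - 4) = -5 + 3*(-4) = -5 - 12 = -17)
o(s, k) = -17 - k*s (o(s, k) = (-s)*k - 17 = -k*s - 17 = -17 - k*s)
-1160*o(j, -5) = -1160*(-17 - 1*(-5)*(-5)) = -1160*(-17 - 25) = -1160*(-42) = 48720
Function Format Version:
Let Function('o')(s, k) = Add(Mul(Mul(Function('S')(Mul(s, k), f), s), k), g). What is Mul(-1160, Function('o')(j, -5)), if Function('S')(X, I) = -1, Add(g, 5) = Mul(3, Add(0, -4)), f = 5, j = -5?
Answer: 48720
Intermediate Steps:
g = -17 (g = Add(-5, Mul(3, Add(0, -4))) = Add(-5, Mul(3, -4)) = Add(-5, -12) = -17)
Function('o')(s, k) = Add(-17, Mul(-1, k, s)) (Function('o')(s, k) = Add(Mul(Mul(-1, s), k), -17) = Add(Mul(-1, k, s), -17) = Add(-17, Mul(-1, k, s)))
Mul(-1160, Function('o')(j, -5)) = Mul(-1160, Add(-17, Mul(-1, -5, -5))) = Mul(-1160, Add(-17, -25)) = Mul(-1160, -42) = 48720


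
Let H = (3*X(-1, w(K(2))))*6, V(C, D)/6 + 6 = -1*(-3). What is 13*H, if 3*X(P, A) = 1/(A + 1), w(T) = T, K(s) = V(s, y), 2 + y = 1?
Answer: -78/17 ≈ -4.5882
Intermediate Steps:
y = -1 (y = -2 + 1 = -1)
V(C, D) = -18 (V(C, D) = -36 + 6*(-1*(-3)) = -36 + 6*3 = -36 + 18 = -18)
K(s) = -18
X(P, A) = 1/(3*(1 + A)) (X(P, A) = 1/(3*(A + 1)) = 1/(3*(1 + A)))
H = -6/17 (H = (3*(1/(3*(1 - 18))))*6 = (3*((⅓)/(-17)))*6 = (3*((⅓)*(-1/17)))*6 = (3*(-1/51))*6 = -1/17*6 = -6/17 ≈ -0.35294)
13*H = 13*(-6/17) = -78/17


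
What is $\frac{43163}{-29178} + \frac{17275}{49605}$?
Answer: $- \frac{109136711}{96491646} \approx -1.131$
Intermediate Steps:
$\frac{43163}{-29178} + \frac{17275}{49605} = 43163 \left(- \frac{1}{29178}\right) + 17275 \cdot \frac{1}{49605} = - \frac{43163}{29178} + \frac{3455}{9921} = - \frac{109136711}{96491646}$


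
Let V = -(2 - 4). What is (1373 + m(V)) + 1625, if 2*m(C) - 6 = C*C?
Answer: 3003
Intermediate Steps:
V = 2 (V = -1*(-2) = 2)
m(C) = 3 + C²/2 (m(C) = 3 + (C*C)/2 = 3 + C²/2)
(1373 + m(V)) + 1625 = (1373 + (3 + (½)*2²)) + 1625 = (1373 + (3 + (½)*4)) + 1625 = (1373 + (3 + 2)) + 1625 = (1373 + 5) + 1625 = 1378 + 1625 = 3003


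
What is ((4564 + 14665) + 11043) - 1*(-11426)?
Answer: 41698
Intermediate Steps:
((4564 + 14665) + 11043) - 1*(-11426) = (19229 + 11043) + 11426 = 30272 + 11426 = 41698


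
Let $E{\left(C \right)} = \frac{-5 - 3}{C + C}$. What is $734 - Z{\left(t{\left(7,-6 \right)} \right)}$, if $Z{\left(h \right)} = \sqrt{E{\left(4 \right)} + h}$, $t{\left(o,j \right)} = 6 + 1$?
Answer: $734 - \sqrt{6} \approx 731.55$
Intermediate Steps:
$t{\left(o,j \right)} = 7$
$E{\left(C \right)} = - \frac{4}{C}$ ($E{\left(C \right)} = - \frac{8}{2 C} = - 8 \frac{1}{2 C} = - \frac{4}{C}$)
$Z{\left(h \right)} = \sqrt{-1 + h}$ ($Z{\left(h \right)} = \sqrt{- \frac{4}{4} + h} = \sqrt{\left(-4\right) \frac{1}{4} + h} = \sqrt{-1 + h}$)
$734 - Z{\left(t{\left(7,-6 \right)} \right)} = 734 - \sqrt{-1 + 7} = 734 - \sqrt{6}$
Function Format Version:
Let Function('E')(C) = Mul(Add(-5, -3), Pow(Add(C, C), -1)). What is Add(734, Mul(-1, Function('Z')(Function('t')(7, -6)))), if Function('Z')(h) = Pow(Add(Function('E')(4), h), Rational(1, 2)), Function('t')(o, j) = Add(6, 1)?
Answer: Add(734, Mul(-1, Pow(6, Rational(1, 2)))) ≈ 731.55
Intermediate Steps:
Function('t')(o, j) = 7
Function('E')(C) = Mul(-4, Pow(C, -1)) (Function('E')(C) = Mul(-8, Pow(Mul(2, C), -1)) = Mul(-8, Mul(Rational(1, 2), Pow(C, -1))) = Mul(-4, Pow(C, -1)))
Function('Z')(h) = Pow(Add(-1, h), Rational(1, 2)) (Function('Z')(h) = Pow(Add(Mul(-4, Pow(4, -1)), h), Rational(1, 2)) = Pow(Add(Mul(-4, Rational(1, 4)), h), Rational(1, 2)) = Pow(Add(-1, h), Rational(1, 2)))
Add(734, Mul(-1, Function('Z')(Function('t')(7, -6)))) = Add(734, Mul(-1, Pow(Add(-1, 7), Rational(1, 2)))) = Add(734, Mul(-1, Pow(6, Rational(1, 2))))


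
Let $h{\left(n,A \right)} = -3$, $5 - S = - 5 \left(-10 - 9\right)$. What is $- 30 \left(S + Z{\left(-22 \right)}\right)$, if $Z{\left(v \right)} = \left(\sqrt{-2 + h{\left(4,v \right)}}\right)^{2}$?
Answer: $2850$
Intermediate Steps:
$S = -90$ ($S = 5 - - 5 \left(-10 - 9\right) = 5 - \left(-5\right) \left(-19\right) = 5 - 95 = -90$)
$Z{\left(v \right)} = -5$ ($Z{\left(v \right)} = \left(\sqrt{-2 - 3}\right)^{2} = \left(\sqrt{-5}\right)^{2} = \left(i \sqrt{5}\right)^{2} = -5$)
$- 30 \left(S + Z{\left(-22 \right)}\right) = - 30 \left(-90 - 5\right) = \left(-30\right) \left(-95\right) = 2850$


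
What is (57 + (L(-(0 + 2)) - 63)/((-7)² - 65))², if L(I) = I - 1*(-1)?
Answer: 3721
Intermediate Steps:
L(I) = 1 + I (L(I) = I + 1 = 1 + I)
(57 + (L(-(0 + 2)) - 63)/((-7)² - 65))² = (57 + ((1 - (0 + 2)) - 63)/((-7)² - 65))² = (57 + ((1 - 1*2) - 63)/(49 - 65))² = (57 + ((1 - 2) - 63)/(-16))² = (57 + (-1 - 63)*(-1/16))² = (57 - 64*(-1/16))² = (57 + 4)² = 61² = 3721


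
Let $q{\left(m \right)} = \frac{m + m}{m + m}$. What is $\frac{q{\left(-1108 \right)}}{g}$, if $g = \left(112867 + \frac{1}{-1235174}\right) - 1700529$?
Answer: $- \frac{1235174}{1961038823189} \approx -6.2986 \cdot 10^{-7}$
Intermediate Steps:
$q{\left(m \right)} = 1$ ($q{\left(m \right)} = \frac{2 m}{2 m} = 2 m \frac{1}{2 m} = 1$)
$g = - \frac{1961038823189}{1235174}$ ($g = \left(112867 - \frac{1}{1235174}\right) - 1700529 = \frac{139410383857}{1235174} - 1700529 = - \frac{1961038823189}{1235174} \approx -1.5877 \cdot 10^{6}$)
$\frac{q{\left(-1108 \right)}}{g} = 1 \frac{1}{- \frac{1961038823189}{1235174}} = 1 \left(- \frac{1235174}{1961038823189}\right) = - \frac{1235174}{1961038823189}$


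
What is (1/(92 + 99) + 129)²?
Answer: 607129600/36481 ≈ 16642.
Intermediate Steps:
(1/(92 + 99) + 129)² = (1/191 + 129)² = (24640/191)² = 607129600/36481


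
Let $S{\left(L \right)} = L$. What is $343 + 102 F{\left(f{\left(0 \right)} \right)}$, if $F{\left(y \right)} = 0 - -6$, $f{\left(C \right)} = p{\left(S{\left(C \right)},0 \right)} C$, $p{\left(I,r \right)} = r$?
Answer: $955$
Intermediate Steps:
$f{\left(C \right)} = 0$ ($f{\left(C \right)} = 0 C = 0$)
$F{\left(y \right)} = 6$ ($F{\left(y \right)} = 0 + 6 = 6$)
$343 + 102 F{\left(f{\left(0 \right)} \right)} = 343 + 102 \cdot 6 = 343 + 612 = 955$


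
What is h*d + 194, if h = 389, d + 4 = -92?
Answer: -37150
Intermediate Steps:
d = -96 (d = -4 - 92 = -96)
h*d + 194 = 389*(-96) + 194 = -37344 + 194 = -37150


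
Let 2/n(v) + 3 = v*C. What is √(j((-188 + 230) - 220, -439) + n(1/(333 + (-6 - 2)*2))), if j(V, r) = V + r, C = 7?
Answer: I*√34401838/236 ≈ 24.853*I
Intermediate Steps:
n(v) = 2/(-3 + 7*v) (n(v) = 2/(-3 + v*7) = 2/(-3 + 7*v))
√(j((-188 + 230) - 220, -439) + n(1/(333 + (-6 - 2)*2))) = √((((-188 + 230) - 220) - 439) + 2/(-3 + 7/(333 + (-6 - 2)*2))) = √(((42 - 220) - 439) + 2/(-3 + 7/(333 - 8*2))) = √((-178 - 439) + 2/(-3 + 7/(333 - 16))) = √(-617 + 2/(-3 + 7/317)) = √(-617 + 2/(-944/317)) = √(-617 + 2*(-317/944)) = √(-617 - 317/472) = √(-291541/472) = I*√34401838/236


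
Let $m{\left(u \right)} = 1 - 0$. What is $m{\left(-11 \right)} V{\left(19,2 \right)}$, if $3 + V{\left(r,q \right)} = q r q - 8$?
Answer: $65$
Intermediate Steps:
$m{\left(u \right)} = 1$ ($m{\left(u \right)} = 1 + 0 = 1$)
$V{\left(r,q \right)} = -11 + r q^{2}$ ($V{\left(r,q \right)} = -3 + \left(q r q - 8\right) = -3 + \left(r q^{2} - 8\right) = -3 + \left(-8 + r q^{2}\right) = -11 + r q^{2}$)
$m{\left(-11 \right)} V{\left(19,2 \right)} = 1 \left(-11 + 19 \cdot 2^{2}\right) = 1 \left(-11 + 19 \cdot 4\right) = 1 \left(-11 + 76\right) = 1 \cdot 65 = 65$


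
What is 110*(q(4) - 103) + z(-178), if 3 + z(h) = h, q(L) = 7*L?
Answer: -8431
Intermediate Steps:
z(h) = -3 + h
110*(q(4) - 103) + z(-178) = 110*(7*4 - 103) + (-3 - 178) = 110*(28 - 103) - 181 = 110*(-75) - 181 = -8250 - 181 = -8431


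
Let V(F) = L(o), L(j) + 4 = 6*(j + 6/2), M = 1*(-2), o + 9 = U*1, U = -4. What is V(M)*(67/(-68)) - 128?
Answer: -1104/17 ≈ -64.941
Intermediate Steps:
o = -13 (o = -9 - 4*1 = -9 - 4 = -13)
M = -2
L(j) = 14 + 6*j (L(j) = -4 + 6*(j + 6/2) = -4 + 6*(j + 6*(½)) = -4 + 6*(j + 3) = -4 + 6*(3 + j) = -4 + (18 + 6*j) = 14 + 6*j)
V(F) = -64 (V(F) = 14 + 6*(-13) = 14 - 78 = -64)
V(M)*(67/(-68)) - 128 = -4288/(-68) - 128 = -4288*(-1)/68 - 128 = -64*(-67/68) - 128 = 1072/17 - 128 = -1104/17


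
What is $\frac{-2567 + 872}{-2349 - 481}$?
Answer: $\frac{339}{566} \approx 0.59894$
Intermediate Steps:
$\frac{-2567 + 872}{-2349 - 481} = - \frac{1695}{-2830} = \left(-1695\right) \left(- \frac{1}{2830}\right) = \frac{339}{566}$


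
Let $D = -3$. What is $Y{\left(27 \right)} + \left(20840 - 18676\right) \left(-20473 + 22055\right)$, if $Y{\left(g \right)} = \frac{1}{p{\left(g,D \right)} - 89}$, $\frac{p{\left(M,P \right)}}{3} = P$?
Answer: $\frac{335497903}{98} \approx 3.4234 \cdot 10^{6}$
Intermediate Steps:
$p{\left(M,P \right)} = 3 P$
$Y{\left(g \right)} = - \frac{1}{98}$ ($Y{\left(g \right)} = \frac{1}{3 \left(-3\right) - 89} = \frac{1}{-9 - 89} = \frac{1}{-98} = - \frac{1}{98}$)
$Y{\left(27 \right)} + \left(20840 - 18676\right) \left(-20473 + 22055\right) = - \frac{1}{98} + \left(20840 - 18676\right) \left(-20473 + 22055\right) = - \frac{1}{98} + 2164 \cdot 1582 = - \frac{1}{98} + 3423448 = \frac{335497903}{98}$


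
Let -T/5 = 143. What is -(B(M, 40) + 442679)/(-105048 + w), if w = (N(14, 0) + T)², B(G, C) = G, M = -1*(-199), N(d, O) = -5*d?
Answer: -442878/511177 ≈ -0.86639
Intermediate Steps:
T = -715 (T = -5*143 = -715)
M = 199
w = 616225 (w = (-5*14 - 715)² = (-70 - 715)² = (-785)² = 616225)
-(B(M, 40) + 442679)/(-105048 + w) = -(199 + 442679)/(-105048 + 616225) = -442878/511177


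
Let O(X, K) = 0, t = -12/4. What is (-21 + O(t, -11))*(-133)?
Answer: 2793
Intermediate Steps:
t = -3 (t = -12*¼ = -3)
(-21 + O(t, -11))*(-133) = (-21 + 0)*(-133) = -21*(-133) = 2793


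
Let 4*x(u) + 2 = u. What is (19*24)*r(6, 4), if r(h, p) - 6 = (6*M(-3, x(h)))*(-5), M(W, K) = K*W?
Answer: 43776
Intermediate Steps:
x(u) = -½ + u/4
r(h, p) = -39 + 45*h/2 (r(h, p) = 6 + (6*((-½ + h/4)*(-3)))*(-5) = 6 + (6*(3/2 - 3*h/4))*(-5) = 6 + (9 - 9*h/2)*(-5) = 6 + (-45 + 45*h/2) = -39 + 45*h/2)
(19*24)*r(6, 4) = (19*24)*(-39 + (45/2)*6) = 456*(-39 + 135) = 456*96 = 43776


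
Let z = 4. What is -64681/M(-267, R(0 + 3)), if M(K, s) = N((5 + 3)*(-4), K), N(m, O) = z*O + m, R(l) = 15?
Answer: 64681/1100 ≈ 58.801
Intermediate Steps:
N(m, O) = m + 4*O (N(m, O) = 4*O + m = m + 4*O)
M(K, s) = -32 + 4*K (M(K, s) = (5 + 3)*(-4) + 4*K = 8*(-4) + 4*K = -32 + 4*K)
-64681/M(-267, R(0 + 3)) = -64681/(-32 + 4*(-267)) = -64681/(-32 - 1068) = -64681/(-1100) = -64681*(-1/1100) = 64681/1100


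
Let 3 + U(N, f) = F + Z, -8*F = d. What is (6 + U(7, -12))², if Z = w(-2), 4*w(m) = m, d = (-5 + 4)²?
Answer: 361/64 ≈ 5.6406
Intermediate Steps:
d = 1 (d = (-1)² = 1)
w(m) = m/4
Z = -½ (Z = (¼)*(-2) = -½ ≈ -0.50000)
F = -⅛ (F = -⅛*1 = -⅛ ≈ -0.12500)
U(N, f) = -29/8 (U(N, f) = -3 + (-⅛ - ½) = -3 - 5/8 = -29/8)
(6 + U(7, -12))² = (6 - 29/8)² = (19/8)² = 361/64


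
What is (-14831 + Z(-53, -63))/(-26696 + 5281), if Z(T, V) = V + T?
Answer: 14947/21415 ≈ 0.69797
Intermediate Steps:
Z(T, V) = T + V
(-14831 + Z(-53, -63))/(-26696 + 5281) = (-14831 + (-53 - 63))/(-26696 + 5281) = (-14831 - 116)/(-21415) = -14947*(-1/21415) = 14947/21415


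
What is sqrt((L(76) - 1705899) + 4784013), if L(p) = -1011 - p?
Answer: sqrt(3077027) ≈ 1754.1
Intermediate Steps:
sqrt((L(76) - 1705899) + 4784013) = sqrt(((-1011 - 1*76) - 1705899) + 4784013) = sqrt(((-1011 - 76) - 1705899) + 4784013) = sqrt((-1087 - 1705899) + 4784013) = sqrt(-1706986 + 4784013) = sqrt(3077027)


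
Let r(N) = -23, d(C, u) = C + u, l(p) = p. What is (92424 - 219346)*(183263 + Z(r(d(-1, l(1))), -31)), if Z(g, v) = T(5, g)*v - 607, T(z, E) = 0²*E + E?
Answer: -23273560218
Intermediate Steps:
T(z, E) = E (T(z, E) = 0*E + E = 0 + E = E)
Z(g, v) = -607 + g*v (Z(g, v) = g*v - 607 = -607 + g*v)
(92424 - 219346)*(183263 + Z(r(d(-1, l(1))), -31)) = (92424 - 219346)*(183263 + (-607 - 23*(-31))) = -126922*(183263 + (-607 + 713)) = -126922*(183263 + 106) = -126922*183369 = -23273560218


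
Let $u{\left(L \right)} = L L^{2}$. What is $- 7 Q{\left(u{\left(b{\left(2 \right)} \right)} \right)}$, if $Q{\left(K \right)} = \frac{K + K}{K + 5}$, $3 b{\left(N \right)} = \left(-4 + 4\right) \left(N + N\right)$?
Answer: $0$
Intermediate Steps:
$b{\left(N \right)} = 0$ ($b{\left(N \right)} = \frac{\left(-4 + 4\right) \left(N + N\right)}{3} = \frac{0 \cdot 2 N}{3} = \frac{1}{3} \cdot 0 = 0$)
$u{\left(L \right)} = L^{3}$
$Q{\left(K \right)} = \frac{2 K}{5 + K}$
$- 7 Q{\left(u{\left(b{\left(2 \right)} \right)} \right)} = - 7 \frac{2 \cdot 0^{3}}{5 + 0^{3}} = - 7 \cdot 2 \cdot 0 \frac{1}{5 + 0} = - 7 \cdot 2 \cdot 0 \cdot \frac{1}{5} = \left(-7\right) 0 = 0$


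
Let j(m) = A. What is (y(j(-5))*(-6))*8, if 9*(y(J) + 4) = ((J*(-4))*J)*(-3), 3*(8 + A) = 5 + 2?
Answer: -16768/9 ≈ -1863.1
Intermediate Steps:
A = -17/3 (A = -8 + (5 + 2)/3 = -8 + (⅓)*7 = -8 + 7/3 = -17/3 ≈ -5.6667)
j(m) = -17/3
y(J) = -4 + 4*J²/3 (y(J) = -4 + (((J*(-4))*J)*(-3))/9 = -4 + (((-4*J)*J)*(-3))/9 = -4 + (-4*J²*(-3))/9 = -4 + (12*J²)/9 = -4 + 4*J²/3)
(y(j(-5))*(-6))*8 = ((-4 + 4*(-17/3)²/3)*(-6))*8 = ((-4 + (4/3)*(289/9))*(-6))*8 = ((-4 + 1156/27)*(-6))*8 = ((1048/27)*(-6))*8 = -2096/9*8 = -16768/9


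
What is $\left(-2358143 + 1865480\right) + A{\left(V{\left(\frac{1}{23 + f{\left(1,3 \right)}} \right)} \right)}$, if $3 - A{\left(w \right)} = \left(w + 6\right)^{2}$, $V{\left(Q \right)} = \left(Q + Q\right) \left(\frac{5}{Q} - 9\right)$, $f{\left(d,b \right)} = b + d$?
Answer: $- \frac{4436056}{9} \approx -4.929 \cdot 10^{5}$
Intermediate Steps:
$V{\left(Q \right)} = 2 Q \left(-9 + \frac{5}{Q}\right)$
$A{\left(w \right)} = 3 - \left(6 + w\right)^{2}$ ($A{\left(w \right)} = 3 - \left(w + 6\right)^{2} = 3 - \left(6 + w\right)^{2}$)
$\left(-2358143 + 1865480\right) + A{\left(V{\left(\frac{1}{23 + f{\left(1,3 \right)}} \right)} \right)} = \left(-2358143 + 1865480\right) + \left(3 - \left(6 + \left(10 - \frac{18}{23 + \left(3 + 1\right)}\right)\right)^{2}\right) = -492663 + \left(3 - \left(6 + \left(10 - \frac{18}{23 + 4}\right)\right)^{2}\right) = -492663 + \left(3 - \left(6 + \left(10 - \frac{18}{27}\right)\right)^{2}\right) = -492663 + \left(3 - \left(6 + \left(10 - \frac{2}{3}\right)\right)^{2}\right) = -492663 + \left(3 - \left(6 + \frac{28}{3}\right)^{2}\right) = -492663 + \left(3 - \left(\frac{46}{3}\right)^{2}\right) = -492663 + \left(3 - \frac{2116}{9}\right) = -492663 - \frac{2089}{9} = - \frac{4436056}{9}$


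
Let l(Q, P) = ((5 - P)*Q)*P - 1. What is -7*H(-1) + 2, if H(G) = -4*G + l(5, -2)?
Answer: 471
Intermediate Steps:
l(Q, P) = -1 + P*Q*(5 - P) (l(Q, P) = (Q*(5 - P))*P - 1 = P*Q*(5 - P) - 1 = -1 + P*Q*(5 - P))
H(G) = -71 - 4*G (H(G) = -4*G + (-1 - 1*5*(-2)**2 + 5*(-2)*5) = -4*G + (-1 - 1*5*4 - 50) = -4*G + (-1 - 20 - 50) = -4*G - 71 = -71 - 4*G)
-7*H(-1) + 2 = -7*(-71 - 4*(-1)) + 2 = -7*(-71 + 4) + 2 = -7*(-67) + 2 = 469 + 2 = 471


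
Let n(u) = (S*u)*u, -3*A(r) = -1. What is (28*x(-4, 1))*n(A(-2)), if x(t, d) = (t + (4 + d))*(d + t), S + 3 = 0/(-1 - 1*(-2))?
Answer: 28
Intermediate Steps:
A(r) = 1/3 (A(r) = -1/3*(-1) = 1/3)
S = -3 (S = -3 + 0/(-1 - 1*(-2)) = -3 + 0/(-1 + 2) = -3 + 0/1 = -3 + 0*1 = -3 + 0 = -3)
n(u) = -3*u**2 (n(u) = (-3*u)*u = -3*u**2)
x(t, d) = (d + t)*(4 + d + t) (x(t, d) = (4 + d + t)*(d + t) = (d + t)*(4 + d + t))
(28*x(-4, 1))*n(A(-2)) = (28*(1**2 + (-4)**2 + 4*1 + 4*(-4) + 2*1*(-4)))*(-3*(1/3)**2) = (28*(1 + 16 + 4 - 16 - 8))*(-3*1/9) = (28*(-3))*(-1/3) = -84*(-1/3) = 28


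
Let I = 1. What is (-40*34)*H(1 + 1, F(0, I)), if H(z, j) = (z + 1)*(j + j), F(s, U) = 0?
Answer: 0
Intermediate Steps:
H(z, j) = 2*j*(1 + z) (H(z, j) = (1 + z)*(2*j) = 2*j*(1 + z))
(-40*34)*H(1 + 1, F(0, I)) = (-40*34)*(2*0*(1 + (1 + 1))) = -2720*0*(1 + 2) = -2720*0*3 = -1360*0 = 0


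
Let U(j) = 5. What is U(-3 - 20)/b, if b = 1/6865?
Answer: 34325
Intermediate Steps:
b = 1/6865 ≈ 0.00014567
U(-3 - 20)/b = 5/(1/6865) = 5*6865 = 34325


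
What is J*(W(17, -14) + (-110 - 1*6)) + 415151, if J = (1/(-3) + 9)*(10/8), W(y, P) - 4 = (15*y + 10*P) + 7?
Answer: 1245778/3 ≈ 4.1526e+5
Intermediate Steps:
W(y, P) = 11 + 10*P + 15*y (W(y, P) = 4 + ((15*y + 10*P) + 7) = 4 + ((10*P + 15*y) + 7) = 4 + (7 + 10*P + 15*y) = 11 + 10*P + 15*y)
J = 65/6 (J = (-1/3 + 9)*(10*(1/8)) = (26/3)*(5/4) = 65/6 ≈ 10.833)
J*(W(17, -14) + (-110 - 1*6)) + 415151 = 65*((11 + 10*(-14) + 15*17) + (-110 - 1*6))/6 + 415151 = 65*((11 - 140 + 255) + (-110 - 6))/6 + 415151 = 65*(126 - 116)/6 + 415151 = (65/6)*10 + 415151 = 325/3 + 415151 = 1245778/3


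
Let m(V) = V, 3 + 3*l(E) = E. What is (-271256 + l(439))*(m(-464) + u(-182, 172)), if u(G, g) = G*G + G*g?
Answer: -367626064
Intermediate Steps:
u(G, g) = G² + G*g
l(E) = -1 + E/3
(-271256 + l(439))*(m(-464) + u(-182, 172)) = (-271256 + (-1 + (⅓)*439))*(-464 - 182*(-182 + 172)) = (-271256 + (-1 + 439/3))*(-464 - 182*(-10)) = (-271256 + 436/3)*(-464 + 1820) = -813332/3*1356 = -367626064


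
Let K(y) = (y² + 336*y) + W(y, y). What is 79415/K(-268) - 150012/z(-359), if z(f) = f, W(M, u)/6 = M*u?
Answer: 1769756075/4233328 ≈ 418.05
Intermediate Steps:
W(M, u) = 6*M*u (W(M, u) = 6*(M*u) = 6*M*u)
K(y) = 7*y² + 336*y (K(y) = (y² + 336*y) + 6*y*y = (y² + 336*y) + 6*y² = 7*y² + 336*y)
79415/K(-268) - 150012/z(-359) = 79415/((7*(-268)*(48 - 268))) - 150012/(-359) = 79415/((7*(-268)*(-220))) - 150012*(-1/359) = 79415/412720 + 150012/359 = 79415*(1/412720) + 150012/359 = 2269/11792 + 150012/359 = 1769756075/4233328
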